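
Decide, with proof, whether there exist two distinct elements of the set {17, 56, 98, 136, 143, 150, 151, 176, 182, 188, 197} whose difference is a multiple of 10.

Yes: 17 and 197.

Reduce each element mod 10: 17↦7, 56↦6, 98↦8, 136↦6, 143↦3, 150↦0, 151↦1, 176↦6, 182↦2, 188↦8, 197↦7. The residue 7 repeats (at 17 and 197), and 197 − 17 = 180 = 18·10.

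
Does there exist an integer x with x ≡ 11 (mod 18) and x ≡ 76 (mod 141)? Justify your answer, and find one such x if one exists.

No, no such integer exists.

gcd(18, 141) = 3. If x ≡ 11 (mod 18) and x ≡ 76 (mod 141), then x ≡ 11 (mod 3) and x ≡ 76 (mod 3).
But 11 mod 3 = 2 while 76 mod 3 = 1, a contradiction.
So no integer satisfies both congruences.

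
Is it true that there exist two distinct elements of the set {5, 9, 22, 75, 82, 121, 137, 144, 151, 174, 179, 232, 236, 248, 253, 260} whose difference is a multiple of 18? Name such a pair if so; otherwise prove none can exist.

Residues mod 18: 5↦5, 9↦9, 22↦4, 75↦3, 82↦10, 121↦13, 137↦11, 144↦0, 151↦7, 174↦12, 179↦17, 232↦16, 236↦2, 248↦14, 253↦1, 260↦8.
No residue repeats among the 16 elements, so no pair has difference ≡ 0 (mod 18).

There is no such pair.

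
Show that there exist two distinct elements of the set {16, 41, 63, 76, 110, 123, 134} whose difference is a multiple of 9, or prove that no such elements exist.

There is no such pair.

Reduce each element modulo 9: 16↦7, 41↦5, 63↦0, 76↦4, 110↦2, 123↦6, 134↦8.
These 7 residues are pairwise different, hence no difference of two elements is divisible by 9.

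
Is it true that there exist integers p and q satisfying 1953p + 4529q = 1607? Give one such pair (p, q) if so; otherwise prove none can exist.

No, no such integers exist.

gcd(1953, 4529) = 7, so every integer of the form 1953p + 4529q is a multiple of 7.
But 1607 is not a multiple of 7 (it leaves remainder 4).
Hence no integers p, q satisfy the equation.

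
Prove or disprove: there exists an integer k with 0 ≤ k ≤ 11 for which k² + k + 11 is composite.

k = 10

At k = 10: 10² + 10 + 11 = 121 = 11·11, which is composite.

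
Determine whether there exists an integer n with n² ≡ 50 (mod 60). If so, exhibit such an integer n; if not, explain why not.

Work modulo the divisor 3 of 60. If n² ≡ 50 (mod 60) then n² ≡ 2 (mod 3).
Computing n² mod 3 for n = 0, 1, …, 1 (enough, by the symmetry n ↦ 3 − n) gives 0, 1.
So the quadratic residues mod 3 are {0, 1}, and 2 is not among them.
Therefore n² ≡ 50 (mod 60) has no solution.

There is no such integer.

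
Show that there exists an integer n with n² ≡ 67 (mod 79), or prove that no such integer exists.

n = 15 works: 15² = 225, and 225 − 67 = 158 = 2·79.

n = 15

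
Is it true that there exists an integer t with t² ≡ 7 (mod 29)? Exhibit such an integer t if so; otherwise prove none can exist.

t = 23 works: 23² = 529, and 529 − 7 = 522 = 18·29.

t = 23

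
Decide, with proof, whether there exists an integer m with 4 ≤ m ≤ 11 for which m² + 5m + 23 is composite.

No, no such integer m in that range exists.

The values for m = 4, 5, …, 11 are 59, 73, 89, 107, 127, 149, 173, 199, and each of these is prime.
So no value in the range makes the expression composite.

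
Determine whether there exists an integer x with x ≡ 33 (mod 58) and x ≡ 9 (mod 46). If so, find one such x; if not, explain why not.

x = 1251

The moduli are not coprime: gcd(58, 46) = 2. Compatibility requires 2 ∣ (9 − 33) = -24, which holds, so solutions exist.
Put x = 33 + 58t, so we need 58t ≡ 22 (mod 46), equivalently (divide by 2) 29t ≡ 11 (mod 23).
29 ≡ 6 (mod 23), so this reads 6t ≡ 11 (mod 23). Since 6·4 = 24 = 1·23 + 1, the inverse of 6 mod 23 is 4.
Multiplying by 4: t ≡ 4·11 = 44 ≡ 21 (mod 23).
Then x = 33 + 58·21 = 1251.
Check: 1251 mod 58 = 33, 1251 mod 46 = 9. ✓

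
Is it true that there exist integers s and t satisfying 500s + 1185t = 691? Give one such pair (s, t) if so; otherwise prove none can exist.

Any value of 500s + 1185t is a multiple of gcd(500, 1185) = 5.
But 691 is not a multiple of 5 (it leaves remainder 1).
Hence no integers s, t satisfy the equation.

No such integers exist.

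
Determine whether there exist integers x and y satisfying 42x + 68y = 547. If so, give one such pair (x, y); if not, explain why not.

There are no such integers.

Any value of 42x + 68y is a multiple of gcd(42, 68) = 2.
But 547 is not a multiple of 2 (it leaves remainder 1).
So the equation is unsolvable over ℤ.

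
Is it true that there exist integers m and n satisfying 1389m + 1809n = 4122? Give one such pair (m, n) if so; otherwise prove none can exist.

m = 240, n = -182

Every value of 1389m + 1809n is a multiple of gcd(1389, 1809) = 3; since 3 ∣ 4122, solutions exist.
Dividing through by 3 reduces the equation to 463m + 603n = 1374.
Euclidean algorithm: 603 = 1·463 + 140, 463 = 3·140 + 43, 140 = 3·43 + 11, 43 = 3·11 + 10, 11 = 1·10 + 1, 10 = 10·1 + 0.
Unwinding: 1 = 11 − 1·10 = 11 − (43 − 3·11) = −43 + 4·11 = −43 + 4·(140 − 3·43) = 4·140 − 13·43 = 4·140 − 13·(463 − 3·140) = −13·463 + 43·140 = −13·463 + 43·(603 − 1·463) = 43·603 − 56·463, i.e. 463·(-56) + 603·43 = 1.
Scaling by 1374 gives the particular solution (m, n) = (-76944, 59082).
Shifting by a multiple of (603, −463) keeps it a solution: m = -76944 + 128·603 = 240, n = 59082 − 128·463 = -182.
Indeed 1389·240 + 1809·(-182) = 333360 − 329238 = 4122.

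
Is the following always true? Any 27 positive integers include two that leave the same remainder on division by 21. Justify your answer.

There are exactly 21 possible remainders on division by 21.
Placing 27 integers into 21 classes, some class receives at least two — say a and b.
That is, a and b leave the same remainder on division by 21, as claimed.

True.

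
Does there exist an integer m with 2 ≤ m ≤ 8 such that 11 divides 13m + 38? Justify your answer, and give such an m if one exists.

At m = 2 the value 64 is not a multiple of 11. At m = 3 we get 13·3 + 38 = 77, and 77 = 11·7.

m = 3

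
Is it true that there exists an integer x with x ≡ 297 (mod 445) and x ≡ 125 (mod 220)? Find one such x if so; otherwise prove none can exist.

Reduce both congruences modulo 5, which divides 445 and 220: they say x ≡ 297 (mod 5) and x ≡ 125 (mod 5).
But 297 mod 5 = 2 while 125 mod 5 = 0, a contradiction.
Therefore no such x exists.

No such integer exists.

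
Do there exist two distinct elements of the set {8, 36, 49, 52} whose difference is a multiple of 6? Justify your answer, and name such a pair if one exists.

There is no such pair.

Two integers differ by a multiple of 6 exactly when they have the same residue mod 6. The residues are 8↦2, 36↦0, 49↦1, 52↦4.
These 4 residues are pairwise different, hence no difference of two elements is divisible by 6.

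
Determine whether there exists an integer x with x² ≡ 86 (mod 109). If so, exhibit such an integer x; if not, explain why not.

Apply Euler's criterion with the prime 109: 86 is a quadratic residue iff 86^54 ≡ 1 (mod 109), and a non-residue iff it is ≡ −1.
Repeated squaring mod 109: 86^2 = 7396 ≡ 93; 86^4 ≡ 93² = 8649 ≡ 38; 86^8 ≡ 38² = 1444 ≡ 27; 86^16 ≡ 27² = 729 ≡ 75; 86^32 ≡ 75² = 5625 ≡ 66.
Since 54 = 32 + 16 + 4 + 2, 86^54 ≡ 66 · 75 · 38 · 93; multiplying out mod 109: 66·75 = 4950 ≡ 45, then 45·38 = 1710 ≡ 75, then 75·93 = 6975 ≡ 108. Thus 86^54 ≡ 108 ≡ −1 (mod 109).
By Euler's criterion 86 is a quadratic non-residue mod 109: no x satisfies x² ≡ 86 (mod 109).

There is no such integer.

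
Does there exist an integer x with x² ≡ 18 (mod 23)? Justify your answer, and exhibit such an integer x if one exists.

x = 8

x = 8 works: 8² = 64, and 64 − 18 = 46 = 2·23.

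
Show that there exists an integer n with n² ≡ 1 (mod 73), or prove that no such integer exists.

n = 72 works: 72² = 5184, and 5184 − 1 = 5183 = 71·73.

n = 72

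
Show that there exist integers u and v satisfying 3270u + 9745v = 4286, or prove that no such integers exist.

Both 3270 and 9745 are divisible by gcd(3270, 9745) = 5, hence so is any combination 3270u + 9745v.
However 4286 leaves remainder 1 on division by 5.
Hence no integers u, v satisfy the equation.

There are no such integers.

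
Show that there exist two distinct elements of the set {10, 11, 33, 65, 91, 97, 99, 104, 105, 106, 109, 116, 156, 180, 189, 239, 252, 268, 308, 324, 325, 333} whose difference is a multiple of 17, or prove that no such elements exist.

10 and 180 are such a pair.

Reduce each element mod 17: 10↦10, 11↦11, 33↦16, 65↦14, 91↦6, 97↦12, 99↦14, 104↦2, 105↦3, 106↦4, 109↦7, 116↦14, 156↦3, 180↦10, 189↦2, 239↦1, 252↦14, 268↦13, 308↦2, 324↦1, 325↦2, 333↦10. The residue 10 repeats (at 10 and 180), and 180 − 10 = 170 = 10·17.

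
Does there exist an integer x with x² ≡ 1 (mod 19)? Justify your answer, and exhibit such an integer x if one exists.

Take x = 1. Then 1² = 1, and since 0 ≤ 1 < 19 this is already reduced: 1² ≡ 1 (mod 19).

x = 1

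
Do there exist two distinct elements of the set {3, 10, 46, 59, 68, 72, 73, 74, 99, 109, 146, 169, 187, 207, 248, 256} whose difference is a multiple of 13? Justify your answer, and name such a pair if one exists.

3 and 68 are such a pair.

3 mod 13 = 3 and 68 mod 13 = 3, so 68 − 3 = 65 = 5·13.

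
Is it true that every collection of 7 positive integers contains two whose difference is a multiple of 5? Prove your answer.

Yes.

Each integer lies in one of the 5 residue classes modulo 5.
Since 7 > 5, two of the 7 integers must share a residue class by the pigeonhole principle; call them a and b.
Equal remainders mean a − b ≡ 0 (mod 5), so 5 divides their difference.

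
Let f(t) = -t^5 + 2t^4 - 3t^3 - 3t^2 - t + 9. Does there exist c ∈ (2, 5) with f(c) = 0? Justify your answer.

The endpoint values f(2) = -29 and f(5) = -2321 are both negative. Claim: f(t) < 0 for every t in (2, 5).
Substitute t = 2 + u, where 0 < u < 3 on the interval. Expanding, f(2 + u) = -u^5 - 8u^4 - 27u^3 - 53u^2 - 65u - 29.
All 6 nonzero coefficients of this polynomial in u are negative; hence for u > 0 the value is a sum of negative terms (the constant -29 among them).
So f is strictly negative on (2, 5); no root exists in the interval.

No.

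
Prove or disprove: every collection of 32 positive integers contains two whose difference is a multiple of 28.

There are exactly 28 possible remainders on division by 28.
With 32 integers and only 28 classes, the pigeonhole principle forces two of them, say a and b, into the same class.
Their difference a − b is then a multiple of 28.

True.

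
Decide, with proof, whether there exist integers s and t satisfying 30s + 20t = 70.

s = 1, t = 2

gcd(30, 20) = 10, and 10 divides 70, so integer solutions exist.
Dividing through by 10 reduces the equation to 3s + 2t = 7.
Run the Euclidean algorithm on 3 and 2: 3 = 1·2 + 1, 2 = 2·1 + 0.
Working back up the chain: 1 = 3 − 1·2. So 3·1 + 2·(-1) = 1.
Times 7: 3·7 + 2·(-7) = 7, so (7, -7) solves it.
Shifting by a multiple of (2, −3) keeps it a solution: s = 7 − 3·2 = 1, t = -7 + 3·3 = 2.
Indeed 30·1 + 20·2 = 30 + 40 = 70.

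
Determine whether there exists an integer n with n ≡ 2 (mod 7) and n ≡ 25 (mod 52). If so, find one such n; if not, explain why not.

The moduli 7 and 52 are coprime, so by the Chinese Remainder Theorem a unique solution modulo 364 exists.
Any solution of the first congruence is n = 2 + 7t; substituting into the second, 7t ≡ 25 − 2 ≡ 23 (mod 52).
To invert 7 modulo 52: 52 = 7·7 + 3, 7 = 2·3 + 1, 3 = 3·1 + 0, and unwinding, 1 = 7 − 2·3 = 7 − 2·(52 − 7·7) = −2·52 + 15·7. Thus 7⁻¹ ≡ 15 (mod 52).
Multiplying by 15: t ≡ 15·23 = 345 ≡ 33 (mod 52).
Taking t = 33 gives n = 2 + 7·33 = 233.
Check: 233 mod 7 = 2, 233 mod 52 = 25. ✓

n = 233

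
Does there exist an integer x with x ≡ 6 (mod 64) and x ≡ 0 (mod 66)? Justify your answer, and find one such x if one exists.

x = 198

The moduli are not coprime: gcd(64, 66) = 2. Compatibility requires 2 ∣ (0 − 6) = -6, which holds, so solutions exist.
Step through x = 6, 6 + 64, 6 + 2·64, …: the values 6, 70, 134, 198 reduce mod 66 to 6, 4, 2, 0. The value 198 hits 0.
Verify: 198 = 3·64 + 6 and 198 = 3·66 + 0. ✓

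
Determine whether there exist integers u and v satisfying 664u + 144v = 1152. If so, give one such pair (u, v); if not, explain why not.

u = 0, v = 8

Every value of 664u + 144v is a multiple of gcd(664, 144) = 8; since 8 ∣ 1152, solutions exist.
Dividing through by 8 reduces the equation to 83u + 18v = 144.
Run the Euclidean algorithm on 83 and 18: 83 = 4·18 + 11, 18 = 1·11 + 7, 11 = 1·7 + 4, 7 = 1·4 + 3, 4 = 1·3 + 1, 3 = 3·1 + 0.
Unwinding: 1 = 4 − 1·3 = 4 − (7 − 1·4) = −7 + 2·4 = −7 + 2·(11 − 1·7) = 2·11 − 3·7 = 2·11 − 3·(18 − 1·11) = −3·18 + 5·11 = −3·18 + 5·(83 − 4·18) = 5·83 − 23·18, i.e. 83·5 + 18·(-23) = 1.
Multiplying through by 144: u = 5·144 = 720, v = (-23)·144 = -3312 is a solution.
The general solution is u = 720 + 18k, v = -3312 − 83k; taking k = -40 gives the smaller pair u = 0, v = 8.
Indeed 664·0 + 144·8 = 0 + 1152 = 1152.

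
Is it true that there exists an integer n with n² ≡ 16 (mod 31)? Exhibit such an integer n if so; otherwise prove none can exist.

Take n = 27. Then 27² = 729 = 23·31 + 16, so 27² ≡ 16 (mod 31).

n = 27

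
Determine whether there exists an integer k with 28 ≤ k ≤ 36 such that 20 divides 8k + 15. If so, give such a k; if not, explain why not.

For k = 28, 29, …, 36 the values of 8k + 15 modulo 20 are 19, 7, 15, 3, 11, 19, 7, 15, 3 respectively.
The residue 0 does not occur, so no k in [28, 36] makes 8k + 15 a multiple of 20.

No, no such integer k in that range exists.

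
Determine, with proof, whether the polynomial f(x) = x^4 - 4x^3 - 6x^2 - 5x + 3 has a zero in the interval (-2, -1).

The endpoint values f(-2) = 37 and f(-1) = 7 are both positive. Claim: f(x) > 0 for every x in (-2, -1).
Shift to the endpoint -1: with x = -1 − u (0 < u < 1), one computes f(-1 − u) = u^4 + 8u^3 + 12u^2 + 9u + 7.
The nonzero coefficients here are all positive, so for u > 0 every term is positive (or zero), and the constant term 7 is strictly positive.
Therefore f(x) > 0 throughout (-2, -1), and f has no zero there.

f has no root in that interval.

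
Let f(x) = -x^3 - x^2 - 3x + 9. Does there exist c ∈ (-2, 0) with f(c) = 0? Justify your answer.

f(-2) = 19 and f(0) = 9, both positive.
f'(x) = -3x^2 - 2x - 3 has discriminant (-2)² − 4·(-3)·(-3) = -32 < 0, so f' has no real roots and is negative for every real x.
Hence f is strictly decreasing on ℝ, and in particular on [-2, 0]. A strictly monotone function with same-sign endpoint values stays positive on the whole interval, so f has no zero in (-2, 0).

No.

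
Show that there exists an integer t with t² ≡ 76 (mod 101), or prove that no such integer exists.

t = 51 works: 51² = 2601, and 2601 − 76 = 2525 = 25·101.

t = 51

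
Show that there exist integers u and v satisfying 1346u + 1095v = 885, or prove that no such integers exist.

u = 1020, v = -1253

Since gcd(1346, 1095) = 1, every integer is an integer combination of 1346 and 1095.
Euclidean algorithm: 1346 = 1·1095 + 251, 1095 = 4·251 + 91, 251 = 2·91 + 69, 91 = 1·69 + 22, 69 = 3·22 + 3, 22 = 7·3 + 1, 3 = 3·1 + 0.
Unwinding: 1 = 22 − 7·3 = 22 − 7·(69 − 3·22) = −7·69 + 22·22 = −7·69 + 22·(91 − 1·69) = 22·91 − 29·69 = 22·91 − 29·(251 − 2·91) = −29·251 + 80·91 = −29·251 + 80·(1095 − 4·251) = 80·1095 − 349·251 = 80·1095 − 349·(1346 − 1·1095) = −349·1346 + 429·1095, i.e. 1346·(-349) + 1095·429 = 1.
Times 885: 1346·(-308865) + 1095·379665 = 885, so (-308865, 379665) solves it.
Adding 283·1095 to u and subtracting 283·1346 from v gives the tidier solution (1020, -1253).
Check: 1346·1020 + 1095·(-1253) = 1372920 − 1372035 = 885. ✓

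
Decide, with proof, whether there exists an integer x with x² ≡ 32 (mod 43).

Apply Euler's criterion with the prime 43: 32 is a quadratic residue iff 32^21 ≡ 1 (mod 43), and a non-residue iff it is ≡ −1.
Repeated squaring mod 43: 32^2 = 1024 ≡ 35; 32^4 ≡ 35² = 1225 ≡ 21; 32^8 ≡ 21² = 441 ≡ 11; 32^16 ≡ 11² = 121 ≡ 35.
Since 21 = 16 + 4 + 1, 32^21 ≡ 35 · 21 · 32; multiplying out mod 43: 35·21 = 735 ≡ 4, then 4·32 = 128 ≡ 42. Thus 32^21 ≡ 42 ≡ −1 (mod 43).
By Euler's criterion 32 is a quadratic non-residue mod 43: no x satisfies x² ≡ 32 (mod 43).

No, no such integer exists.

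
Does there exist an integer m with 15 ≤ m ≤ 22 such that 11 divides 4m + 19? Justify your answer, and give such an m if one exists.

Try m = 20: 4·20 + 19 = 99 = 9·11, which is divisible by 11.

m = 20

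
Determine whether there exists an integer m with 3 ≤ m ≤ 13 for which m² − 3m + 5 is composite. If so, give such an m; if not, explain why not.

At m = 4: 4² − 3·4 + 5 = 9 = 3·3, which is composite.

m = 4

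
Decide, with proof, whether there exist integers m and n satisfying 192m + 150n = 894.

Since gcd(192, 150) = 6 and 894 = 6·149, Bézout's identity guarantees a solution.
Dividing through by 6 reduces the equation to 32m + 25n = 149.
Dividing repeatedly: 32 = 1·25 + 7, 25 = 3·7 + 4, 7 = 1·4 + 3, 4 = 1·3 + 1, 3 = 3·1 + 0.
Back-substituting, 1 = 4 − 1·3 = 4 − (7 − 1·4) = −7 + 2·4 = −7 + 2·(25 − 3·7) = 2·25 − 7·7 = 2·25 − 7·(32 − 1·25) = −7·32 + 9·25; that is, 32·(-7) + 25·9 = 1.
Scaling by 149 gives the particular solution (m, n) = (-1043, 1341).
The general solution is m = -1043 + 25k, n = 1341 − 32k; taking k = 42 gives the smaller pair m = 7, n = -3.
Indeed 192·7 + 150·(-3) = 1344 − 450 = 894.

m = 7, n = -3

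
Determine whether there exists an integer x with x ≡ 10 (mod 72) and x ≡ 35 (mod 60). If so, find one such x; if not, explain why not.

No such integer exists.

gcd(72, 60) = 12. If x ≡ 10 (mod 72) and x ≡ 35 (mod 60), then x ≡ 10 (mod 12) and x ≡ 35 (mod 12).
But 10 mod 12 = 10 while 35 mod 12 = 11, a contradiction.
So no integer satisfies both congruences.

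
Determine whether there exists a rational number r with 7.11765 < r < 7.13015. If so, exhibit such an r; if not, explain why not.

r = 57/8

Scale by 8: the interval becomes (56.94120, 57.04120), which contains the integer 57.
Hence 57/8 is a rational number with 7.11765 < 57/8 < 7.13015.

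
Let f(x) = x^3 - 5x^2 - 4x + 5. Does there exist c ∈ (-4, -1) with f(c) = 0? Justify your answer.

f(-4) = -123 and f(-1) = 3, which have opposite signs.
f is continuous everywhere (it is a polynomial), in particular on [-4, -1].
So by the Intermediate Value Theorem there is a c strictly between -4 and -1 with f(c) = 0.

Yes, such a c exists.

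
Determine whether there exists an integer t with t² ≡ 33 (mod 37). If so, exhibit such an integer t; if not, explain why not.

t = 12

Take t = 12. Then 12² = 144 = 3·37 + 33, so 12² ≡ 33 (mod 37).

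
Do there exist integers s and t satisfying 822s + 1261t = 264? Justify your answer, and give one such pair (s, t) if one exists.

s = 166, t = -108

Since gcd(822, 1261) = 1, every integer is an integer combination of 822 and 1261.
Dividing repeatedly: 1261 = 1·822 + 439, 822 = 1·439 + 383, 439 = 1·383 + 56, 383 = 6·56 + 47, 56 = 1·47 + 9, 47 = 5·9 + 2, 9 = 4·2 + 1, 2 = 2·1 + 0.
Working back up the chain: 1 = 9 − 4·2 = 9 − 4·(47 − 5·9) = −4·47 + 21·9 = −4·47 + 21·(56 − 1·47) = 21·56 − 25·47 = 21·56 − 25·(383 − 6·56) = −25·383 + 171·56 = −25·383 + 171·(439 − 1·383) = 171·439 − 196·383 = 171·439 − 196·(822 − 1·439) = −196·822 + 367·439 = −196·822 + 367·(1261 − 1·822) = 367·1261 − 563·822. So 822·(-563) + 1261·367 = 1.
Multiplying through by 264: s = (-563)·264 = -148632, t = 367·264 = 96888 is a solution.
Shifting by a multiple of (1261, −822) keeps it a solution: s = -148632 + 118·1261 = 166, t = 96888 − 118·822 = -108.
Check: 822·166 + 1261·(-108) = 136452 − 136188 = 264. ✓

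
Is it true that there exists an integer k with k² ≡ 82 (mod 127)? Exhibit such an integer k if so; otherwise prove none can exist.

k = 35

k = 35 works: 35² = 1225, and 1225 − 82 = 1143 = 9·127.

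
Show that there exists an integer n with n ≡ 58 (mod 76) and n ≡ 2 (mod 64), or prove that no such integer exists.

Here gcd(76, 64) = 4, and both 58 and 2 leave remainder 2 mod 4, so the system is consistent.
The integers ≡ 58 (mod 76) are 58, 134, 210, 286, 362, 438, 514, …; their remainders mod 64 are 58, 6, 18, 30, 42, 54, 2, so n = 514 is the first that is ≡ 2 (mod 64).
Check: 514 mod 76 = 58, 514 mod 64 = 2. ✓

n = 514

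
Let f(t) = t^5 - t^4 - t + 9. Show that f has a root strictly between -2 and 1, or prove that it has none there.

f(-2) = -37 and f(1) = 8, which have opposite signs.
Since f is a polynomial it is continuous on [-2, 1].
By the Intermediate Value Theorem f must vanish at some point of (-2, 1).

Yes, f has a root in the interval.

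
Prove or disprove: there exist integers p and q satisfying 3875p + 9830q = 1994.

There are no such integers.

Any value of 3875p + 9830q is a multiple of gcd(3875, 9830) = 5.
However 1994 leaves remainder 4 on division by 5.
Hence no integers p, q satisfy the equation.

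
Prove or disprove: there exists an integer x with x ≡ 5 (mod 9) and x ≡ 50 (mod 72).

x = 50

Here gcd(9, 72) = 9, and both 5 and 50 leave remainder 5 mod 9, so the system is consistent.
List candidates x ≡ 5 (mod 9): 5, 14, 23, 32, 41, 50. Modulo 72 these are 5, 14, 23, 32, 41, 50; 50 gives 50 as required.
Verify: 50 = 5·9 + 5 and 50 = 0·72 + 50. ✓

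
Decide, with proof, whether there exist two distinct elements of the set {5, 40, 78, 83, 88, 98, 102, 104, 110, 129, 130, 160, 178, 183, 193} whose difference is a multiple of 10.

40 mod 10 = 0 and 110 mod 10 = 0, so 110 − 40 = 70 = 7·10.

Yes: 40 and 110.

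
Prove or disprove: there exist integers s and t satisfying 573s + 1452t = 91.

There are no such integers.

Both 573 and 1452 are divisible by gcd(573, 1452) = 3, hence so is any combination 573s + 1452t.
However 91 leaves remainder 1 on division by 3.
So the equation is unsolvable over ℤ.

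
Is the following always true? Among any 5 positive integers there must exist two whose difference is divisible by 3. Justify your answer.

There are exactly 3 possible remainders on division by 3.
Placing 5 integers into 3 classes, some class receives at least two — say a and b.
Their difference a − b is then a multiple of 3.

Yes, this is always true.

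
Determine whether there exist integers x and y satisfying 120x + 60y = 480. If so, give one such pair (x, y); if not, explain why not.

x = 0, y = 8

gcd(120, 60) = 60, and 60 divides 480, so integer solutions exist.
Dividing through by 60 reduces the equation to 2x + 1y = 8.
With a unit coefficient on y, (x, y) = (0, 8) is an immediate solution.
Check: 120·0 + 60·8 = 0 + 480 = 480. ✓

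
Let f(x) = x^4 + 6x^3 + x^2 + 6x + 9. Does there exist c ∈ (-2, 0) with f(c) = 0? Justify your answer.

Yes, f has a root in the interval.

f(-2) = -31 and f(0) = 9, which have opposite signs.
As a polynomial, f is continuous on every closed interval.
The Intermediate Value Theorem then guarantees some c ∈ (-2, 0) with f(c) = 0.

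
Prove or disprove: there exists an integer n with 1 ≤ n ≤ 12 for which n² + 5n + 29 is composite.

n = 8

At n = 8: 8² + 5·8 + 29 = 133 = 7·19, which is composite.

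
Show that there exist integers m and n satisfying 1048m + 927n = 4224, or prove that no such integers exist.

1048 and 927 are coprime, so 1048m + 927n ranges over all of ℤ.
Euclidean algorithm: 1048 = 1·927 + 121, 927 = 7·121 + 80, 121 = 1·80 + 41, 80 = 1·41 + 39, 41 = 1·39 + 2, 39 = 19·2 + 1, 2 = 2·1 + 0.
Back-substituting, 1 = 39 − 19·2 = 39 − 19·(41 − 1·39) = −19·41 + 20·39 = −19·41 + 20·(80 − 1·41) = 20·80 − 39·41 = 20·80 − 39·(121 − 1·80) = −39·121 + 59·80 = −39·121 + 59·(927 − 7·121) = 59·927 − 452·121 = 59·927 − 452·(1048 − 1·927) = −452·1048 + 511·927; that is, 1048·(-452) + 927·511 = 1.
Multiplying through by 4224: m = (-452)·4224 = -1909248, n = 511·4224 = 2158464 is a solution.
The general solution is m = -1909248 + 927k, n = 2158464 − 1048k; taking k = 2060 gives the smaller pair m = 372, n = -416.
Indeed 1048·372 + 927·(-416) = 389856 − 385632 = 4224.

m = 372, n = -416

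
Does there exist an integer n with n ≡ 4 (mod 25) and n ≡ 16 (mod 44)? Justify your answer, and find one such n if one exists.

The moduli 25 and 44 are coprime, so by the Chinese Remainder Theorem a unique solution modulo 1100 exists.
Any solution of the first congruence is n = 4 + 25t; substituting into the second, 25t ≡ 16 − 4 ≡ 12 (mod 44).
Invert 25 mod 44 by the Euclidean algorithm: 44 = 1·25 + 19, 25 = 1·19 + 6, 19 = 3·6 + 1, 6 = 6·1 + 0; back-substituting, 1 = 19 − 3·6 = 19 − 3·(25 − 1·19) = −3·25 + 4·19 = −3·25 + 4·(44 − 1·25) = 4·44 − 7·25. Hence 25·(-7) ≡ 1, so 25⁻¹ ≡ -7 ≡ 37 (mod 44).
Therefore t ≡ 37·12 = 444 ≡ 4 (mod 44).
Taking t = 4 gives n = 4 + 25·4 = 104.
Verify: 104 = 4·25 + 4 and 104 = 2·44 + 16. ✓

n = 104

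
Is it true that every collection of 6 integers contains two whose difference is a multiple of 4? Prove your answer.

There are exactly 4 possible remainders on division by 4.
Placing 6 integers into 4 classes, some class receives at least two — say a and b.
Their difference a − b is then a multiple of 4.

Yes.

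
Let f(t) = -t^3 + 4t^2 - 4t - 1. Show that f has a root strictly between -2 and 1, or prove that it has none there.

Yes, f has a root in the interval.

f(-2) = 31 and f(1) = -2, which have opposite signs.
Since f is a polynomial it is continuous on [-2, 1].
By the Intermediate Value Theorem f must vanish at some point of (-2, 1).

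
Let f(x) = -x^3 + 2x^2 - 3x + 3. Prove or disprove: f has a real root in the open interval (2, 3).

Evaluate at the endpoints: f(2) = -3, f(3) = -15 — same sign (negative).
The derivative f'(x) = -3x^2 + 4x - 3 is a quadratic with discriminant 4² − 4·(-3)·(-3) = -20 < 0; it never vanishes, so it is always negative (sign of the leading coefficient).
So f is strictly decreasing; between 2 and 3 its values lie between f(2) = -3 and f(3) = -15, all negative. Therefore f has no root in (2, 3).

f has no root in that interval.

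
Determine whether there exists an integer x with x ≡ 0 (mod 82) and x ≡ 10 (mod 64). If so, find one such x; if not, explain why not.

The moduli are not coprime: gcd(82, 64) = 2. Compatibility requires 2 ∣ (10 − 0) = 10, which holds, so solutions exist.
Put x = 0 + 82t, so we need 82t ≡ 10 (mod 64), equivalently (divide by 2) 41t ≡ 5 (mod 32).
41 ≡ 9 (mod 32), so this reads 9t ≡ 5 (mod 32). To invert 9 modulo 32: 32 = 3·9 + 5, 9 = 1·5 + 4, 5 = 1·4 + 1, 4 = 4·1 + 0, and unwinding, 1 = 5 − 1·4 = 5 − (9 − 1·5) = −9 + 2·5 = −9 + 2·(32 − 3·9) = 2·32 − 7·9. Thus 9⁻¹ ≡ -7 ≡ 25 (mod 32).
Multiplying by 25: t ≡ 25·5 = 125 ≡ 29 (mod 32).
Then x = 0 + 82·29 = 2378.
Check: 2378 mod 82 = 0, 2378 mod 64 = 10. ✓

x = 2378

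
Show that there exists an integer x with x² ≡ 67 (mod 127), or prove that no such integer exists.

127 is prime, so by Euler's criterion 67 is a square mod 127 iff 67^((127−1)/2) = 67^63 ≡ 1 (mod 127).
Repeated squaring mod 127: 67^2 = 4489 ≡ 44; 67^4 ≡ 44² = 1936 ≡ 31; 67^8 ≡ 31² = 961 ≡ 72; 67^16 ≡ 72² = 5184 ≡ 104; 67^32 ≡ 104² = 10816 ≡ 21.
Since 63 = 32 + 16 + 8 + 4 + 2 + 1, 67^63 ≡ 21 · 104 · 72 · 31 · 44 · 67; multiplying out mod 127: 21·104 = 2184 ≡ 25, then 25·72 = 1800 ≡ 22, then 22·31 = 682 ≡ 47, then 47·44 = 2068 ≡ 36, then 36·67 = 2412 ≡ 126. Thus 67^63 ≡ 126 ≡ −1 (mod 127).
The value −1 means 67 is a non-residue modulo 127, so x² ≡ 67 (mod 127) is impossible.

No such integer exists.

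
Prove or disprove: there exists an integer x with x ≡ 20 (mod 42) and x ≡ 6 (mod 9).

No, no such integer exists.

gcd(42, 9) = 3. If x ≡ 20 (mod 42) and x ≡ 6 (mod 9), then x ≡ 20 (mod 3) and x ≡ 6 (mod 3).
But 20 mod 3 = 2 while 6 mod 3 = 0, a contradiction.
So no integer satisfies both congruences.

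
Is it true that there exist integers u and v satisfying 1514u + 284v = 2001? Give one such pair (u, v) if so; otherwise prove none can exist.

No such integers exist.

gcd(1514, 284) = 2, so every integer of the form 1514u + 284v is a multiple of 2.
But 2001 = 2·1000 + 1, so 2 ∤ 2001.
So the equation is unsolvable over ℤ.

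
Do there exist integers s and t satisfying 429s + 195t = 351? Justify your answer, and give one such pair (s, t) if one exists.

gcd(429, 195) = 39, and 39 divides 351, so integer solutions exist.
Dividing through by 39 reduces the equation to 11s + 5t = 9.
Dividing repeatedly: 11 = 2·5 + 1, 5 = 5·1 + 0.
Unwinding: 1 = 11 − 2·5, i.e. 11·1 + 5·(-2) = 1.
Scaling by 9 gives the particular solution (s, t) = (9, -18).
The general solution is s = 9 + 5k, t = -18 − 11k; taking k = -1 gives the smaller pair s = 4, t = -7.
Check: 429·4 + 195·(-7) = 1716 − 1365 = 351. ✓

s = 4, t = -7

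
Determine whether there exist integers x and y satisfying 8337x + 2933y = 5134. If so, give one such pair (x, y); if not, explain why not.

Both 8337 and 2933 are divisible by gcd(8337, 2933) = 7, hence so is any combination 8337x + 2933y.
However 5134 leaves remainder 3 on division by 7.
Hence no integers x, y satisfy the equation.

There are no such integers.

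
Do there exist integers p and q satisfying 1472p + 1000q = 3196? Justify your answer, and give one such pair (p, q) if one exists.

No such integers exist.

gcd(1472, 1000) = 8, so every integer of the form 1472p + 1000q is a multiple of 8.
But 3196 is not a multiple of 8 (it leaves remainder 4).
Therefore 1472p + 1000q = 3196 has no solution in integers.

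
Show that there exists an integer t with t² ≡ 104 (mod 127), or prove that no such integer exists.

t = 55

Take t = 55. Then 55² = 3025 = 23·127 + 104, so 55² ≡ 104 (mod 127).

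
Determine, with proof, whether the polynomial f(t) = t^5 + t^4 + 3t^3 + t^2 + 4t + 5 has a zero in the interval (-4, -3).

The endpoint values f(-4) = -955 and f(-3) = -241 are both negative. Claim: f(t) < 0 for every t in (-4, -3).
Shift to the endpoint -3: with t = -3 − u (0 < u < 1), one computes f(-3 − u) = -u^5 - 14u^4 - 81u^3 - 242u^2 - 376u - 241.
All 6 nonzero coefficients of this polynomial in u are negative; hence for u > 0 the value is a sum of negative terms (the constant -241 among them).
So f is strictly negative on (-4, -3); no root exists in the interval.

No such root exists.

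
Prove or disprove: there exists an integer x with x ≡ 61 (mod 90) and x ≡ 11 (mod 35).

Here gcd(90, 35) = 5, and both 61 and 11 leave remainder 1 mod 5, so the system is consistent.
The integers ≡ 61 (mod 90) are 61, 151, …; their remainders mod 35 are 26, 11, so x = 151 is the first that is ≡ 11 (mod 35).
Indeed 151 ≡ 61 (mod 90) and 151 ≡ 11 (mod 35).

x = 151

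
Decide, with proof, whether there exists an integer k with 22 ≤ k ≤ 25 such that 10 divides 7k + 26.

k = 22

k = 22 works, since 7·22 + 26 = 180 = 18·10.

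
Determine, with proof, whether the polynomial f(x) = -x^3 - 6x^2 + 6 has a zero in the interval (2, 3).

f has no root in that interval.

f(2) = -26 and f(3) = -75, both negative, so a sign-change argument is unavailable; we show f keeps this sign on the whole interval.
Substitute x = 2 + u, where 0 < u < 1 on the interval. Expanding, f(2 + u) = -u^3 - 12u^2 - 36u - 26.
The nonzero coefficients here are all negative, so for u > 0 every term is negative (or zero), and the constant term -26 is strictly negative.
So f is strictly negative on (2, 3); no root exists in the interval.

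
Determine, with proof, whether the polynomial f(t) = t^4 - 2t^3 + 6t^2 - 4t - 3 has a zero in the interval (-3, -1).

f(-3) = 198 and f(-1) = 10, both positive, so a sign-change argument is unavailable; we show f keeps this sign on the whole interval.
Shift to the endpoint -1: with t = -1 − u (0 < u < 2), one computes f(-1 − u) = u^4 + 6u^3 + 18u^2 + 26u + 10.
The nonzero coefficients here are all positive, so for u > 0 every term is positive (or zero), and the constant term 10 is strictly positive.
Therefore f(t) > 0 throughout (-3, -1), and f has no zero there.

No such root exists.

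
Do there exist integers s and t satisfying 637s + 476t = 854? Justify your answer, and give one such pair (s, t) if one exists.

Since gcd(637, 476) = 7 and 854 = 7·122, Bézout's identity guarantees a solution.
Dividing through by 7 reduces the equation to 91s + 68t = 122.
Euclidean algorithm: 91 = 1·68 + 23, 68 = 2·23 + 22, 23 = 1·22 + 1, 22 = 22·1 + 0.
Unwinding: 1 = 23 − 1·22 = 23 − (68 − 2·23) = −68 + 3·23 = −68 + 3·(91 − 1·68) = 3·91 − 4·68, i.e. 91·3 + 68·(-4) = 1.
Multiplying through by 122: s = 3·122 = 366, t = (-4)·122 = -488 is a solution.
Shifting by a multiple of (68, −91) keeps it a solution: s = 366 − 5·68 = 26, t = -488 + 5·91 = -33.
Check: 637·26 + 476·(-33) = 16562 − 15708 = 854. ✓

s = 26, t = -33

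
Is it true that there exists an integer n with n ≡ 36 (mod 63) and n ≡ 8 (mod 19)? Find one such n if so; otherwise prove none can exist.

gcd(63, 19) = 1, so the Chinese Remainder Theorem guarantees exactly one residue class mod 1197 satisfying both.
Any solution of the first congruence is n = 36 + 63t; substituting into the second, 63t ≡ 8 − 36 ≡ 10 (mod 19).
63 ≡ 6 (mod 19), so this reads 6t ≡ 10 (mod 19). Invert 6 mod 19 by the Euclidean algorithm: 19 = 3·6 + 1, 6 = 6·1 + 0; back-substituting, 1 = 19 − 3·6. Hence 6·(-3) ≡ 1, so 6⁻¹ ≡ -3 ≡ 16 (mod 19).
Multiplying by 16: t ≡ 16·10 = 160 ≡ 8 (mod 19).
With t = 8: n = 36 + 63·8 = 540.
Indeed 540 ≡ 36 (mod 63) and 540 ≡ 8 (mod 19).

n = 540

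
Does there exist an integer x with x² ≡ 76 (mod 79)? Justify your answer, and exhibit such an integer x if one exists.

x = 47

x = 47 works: 47² = 2209, and 2209 − 76 = 2133 = 27·79.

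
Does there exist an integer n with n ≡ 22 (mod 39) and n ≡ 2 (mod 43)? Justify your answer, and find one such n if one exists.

The moduli 39 and 43 are coprime, so by the Chinese Remainder Theorem a unique solution modulo 1677 exists.
Any solution of the first congruence is n = 22 + 39t; substituting into the second, 39t ≡ 2 − 22 ≡ 23 (mod 43).
Since 39·32 = 1248 = 29·43 + 1, the inverse of 39 mod 43 is 32.
Therefore t ≡ 32·23 = 736 ≡ 5 (mod 43).
With t = 5: n = 22 + 39·5 = 217.
Check: 217 mod 39 = 22, 217 mod 43 = 2. ✓

n = 217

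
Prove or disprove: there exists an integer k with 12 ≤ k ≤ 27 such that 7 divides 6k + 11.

k = 18

Try k = 18: 6·18 + 11 = 119 = 17·7, which is divisible by 7.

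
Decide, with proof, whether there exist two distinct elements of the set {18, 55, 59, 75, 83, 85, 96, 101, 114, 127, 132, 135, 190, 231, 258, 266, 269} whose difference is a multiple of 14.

The pair (55, 83) works.

55 mod 14 = 13 and 83 mod 14 = 13, so 83 − 55 = 28 = 2·14.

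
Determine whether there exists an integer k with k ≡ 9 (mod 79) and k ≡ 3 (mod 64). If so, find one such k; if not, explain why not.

gcd(79, 64) = 1, so the Chinese Remainder Theorem guarantees exactly one residue class mod 5056 satisfying both.
Write k = 9 + 79t and require 9 + 79t ≡ 3 (mod 64), i.e. 79t ≡ 58 (mod 64).
79 ≡ 15 (mod 64), so this reads 15t ≡ 58 (mod 64). To invert 15 modulo 64: 64 = 4·15 + 4, 15 = 3·4 + 3, 4 = 1·3 + 1, 3 = 3·1 + 0, and unwinding, 1 = 4 − 1·3 = 4 − (15 − 3·4) = −15 + 4·4 = −15 + 4·(64 − 4·15) = 4·64 − 17·15. Thus 15⁻¹ ≡ -17 ≡ 47 (mod 64).
Therefore t ≡ 47·58 = 2726 ≡ 38 (mod 64).
With t = 38: k = 9 + 79·38 = 3011.
Verify: 3011 = 38·79 + 9 and 3011 = 47·64 + 3. ✓

k = 3011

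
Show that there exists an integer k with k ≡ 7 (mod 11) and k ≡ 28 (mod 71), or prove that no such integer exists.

k = 667

The moduli 11 and 71 are coprime, so by the Chinese Remainder Theorem a unique solution modulo 781 exists.
Any solution of the first congruence is k = 7 + 11t; substituting into the second, 11t ≡ 28 − 7 ≡ 21 (mod 71).
To invert 11 modulo 71: 71 = 6·11 + 5, 11 = 2·5 + 1, 5 = 5·1 + 0, and unwinding, 1 = 11 − 2·5 = 11 − 2·(71 − 6·11) = −2·71 + 13·11. Thus 11⁻¹ ≡ 13 (mod 71).
Multiplying by 13: t ≡ 13·21 = 273 ≡ 60 (mod 71).
Taking t = 60 gives k = 7 + 11·60 = 667.
Check: 667 mod 11 = 7, 667 mod 71 = 28. ✓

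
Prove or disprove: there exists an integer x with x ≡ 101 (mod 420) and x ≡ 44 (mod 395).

No, no such integer exists.

Both moduli are multiples of 5 = gcd(420, 395), so any solution would satisfy x ≡ 101 and x ≡ 44 modulo 5 simultaneously.
But 101 mod 5 = 1 while 44 mod 5 = 4, a contradiction.
Hence the system has no solution.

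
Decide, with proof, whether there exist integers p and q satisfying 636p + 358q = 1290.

p = 51, q = -87

Every value of 636p + 358q is a multiple of gcd(636, 358) = 2; since 2 ∣ 1290, solutions exist.
Dividing through by 2 reduces the equation to 318p + 179q = 645.
Run the Euclidean algorithm on 318 and 179: 318 = 1·179 + 139, 179 = 1·139 + 40, 139 = 3·40 + 19, 40 = 2·19 + 2, 19 = 9·2 + 1, 2 = 2·1 + 0.
Working back up the chain: 1 = 19 − 9·2 = 19 − 9·(40 − 2·19) = −9·40 + 19·19 = −9·40 + 19·(139 − 3·40) = 19·139 − 66·40 = 19·139 − 66·(179 − 1·139) = −66·179 + 85·139 = −66·179 + 85·(318 − 1·179) = 85·318 − 151·179. So 318·85 + 179·(-151) = 1.
Times 645: 318·54825 + 179·(-97395) = 645, so (54825, -97395) solves it.
Subtracting 306·179 from p and adding 306·318 to q gives the tidier solution (51, -87).
Check: 636·51 + 358·(-87) = 32436 − 31146 = 1290. ✓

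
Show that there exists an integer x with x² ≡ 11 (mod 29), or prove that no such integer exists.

No, no such integer exists.

29 is prime, so by Euler's criterion 11 is a square mod 29 iff 11^((29−1)/2) = 11^14 ≡ 1 (mod 29).
Repeated squaring mod 29: 11^2 = 121 ≡ 5; 11^4 ≡ 5² = 25 ≡ 25; 11^8 ≡ 25² = 625 ≡ 16.
Since 14 = 8 + 4 + 2, 11^14 ≡ 16 · 25 · 5; multiplying out mod 29: 16·25 = 400 ≡ 23, then 23·5 = 115 ≡ 28. Thus 11^14 ≡ 28 ≡ −1 (mod 29).
The value −1 means 11 is a non-residue modulo 29, so x² ≡ 11 (mod 29) is impossible.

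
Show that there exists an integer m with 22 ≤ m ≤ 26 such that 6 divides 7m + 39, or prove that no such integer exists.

The values of 7m + 39 for m = 22, 23, …, 26 are 193, 200, 207, 214, 221; reduced mod 6 these are 1, 2, 3, 4, 5.
Since 0 is absent from this list, 6 ∤ 7m + 39 for every m with 22 ≤ m ≤ 26.

There is no such integer m in that range.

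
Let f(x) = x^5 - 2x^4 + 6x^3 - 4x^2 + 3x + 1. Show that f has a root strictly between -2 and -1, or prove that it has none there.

The endpoint values f(-2) = -133 and f(-1) = -15 are both negative. Claim: f(x) < 0 for every x in (-2, -1).
Substitute x = -1 − u, where 0 < u < 1 on the interval. Expanding, f(-1 − u) = -u^5 - 7u^4 - 24u^3 - 44u^2 - 42u - 15.
All 6 nonzero coefficients of this polynomial in u are negative; hence for u > 0 the value is a sum of negative terms (the constant -15 among them).
So f is strictly negative on (-2, -1); no root exists in the interval.

No such root exists.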